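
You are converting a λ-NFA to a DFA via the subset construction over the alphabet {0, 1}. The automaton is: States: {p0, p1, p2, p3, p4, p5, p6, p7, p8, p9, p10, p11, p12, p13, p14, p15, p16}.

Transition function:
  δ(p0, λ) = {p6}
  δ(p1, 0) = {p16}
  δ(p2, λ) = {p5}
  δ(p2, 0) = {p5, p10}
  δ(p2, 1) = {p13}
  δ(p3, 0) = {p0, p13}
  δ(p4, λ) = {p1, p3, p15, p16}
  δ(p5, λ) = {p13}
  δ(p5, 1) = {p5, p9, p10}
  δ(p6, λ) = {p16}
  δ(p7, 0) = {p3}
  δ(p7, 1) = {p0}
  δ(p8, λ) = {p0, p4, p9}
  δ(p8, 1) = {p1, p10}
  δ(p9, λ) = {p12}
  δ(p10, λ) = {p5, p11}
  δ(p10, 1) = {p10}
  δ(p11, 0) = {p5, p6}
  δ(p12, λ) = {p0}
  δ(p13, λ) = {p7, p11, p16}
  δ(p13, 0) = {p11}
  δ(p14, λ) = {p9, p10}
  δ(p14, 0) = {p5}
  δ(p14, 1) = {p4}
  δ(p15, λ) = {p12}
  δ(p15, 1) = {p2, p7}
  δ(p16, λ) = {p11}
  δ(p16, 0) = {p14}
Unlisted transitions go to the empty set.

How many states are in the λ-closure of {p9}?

Start with {p9}.
From p9 via λ: add p12.
From p12 via λ: add p0.
From p0 via λ: add p6.
From p6 via λ: add p16.
From p16 via λ: add p11.
λ-closure = {p0, p6, p9, p11, p12, p16}, which has 6 states.

6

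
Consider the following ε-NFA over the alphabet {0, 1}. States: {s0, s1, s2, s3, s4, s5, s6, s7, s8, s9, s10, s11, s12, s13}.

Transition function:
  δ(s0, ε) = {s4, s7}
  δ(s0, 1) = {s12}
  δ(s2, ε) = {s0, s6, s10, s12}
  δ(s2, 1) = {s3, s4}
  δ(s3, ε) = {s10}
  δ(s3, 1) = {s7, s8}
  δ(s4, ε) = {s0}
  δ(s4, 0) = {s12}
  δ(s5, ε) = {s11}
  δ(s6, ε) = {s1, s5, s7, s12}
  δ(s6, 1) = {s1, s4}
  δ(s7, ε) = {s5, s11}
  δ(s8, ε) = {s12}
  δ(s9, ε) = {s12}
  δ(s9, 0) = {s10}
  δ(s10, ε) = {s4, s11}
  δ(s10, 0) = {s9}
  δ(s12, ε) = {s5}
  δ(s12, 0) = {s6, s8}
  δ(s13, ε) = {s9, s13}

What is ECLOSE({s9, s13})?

Start with {s9, s13}.
From s9 via ε: add s12.
From s12 via ε: add s5.
From s5 via ε: add s11.
No new states can be added; the closed set is {s5, s9, s11, s12, s13}.

{s5, s9, s11, s12, s13}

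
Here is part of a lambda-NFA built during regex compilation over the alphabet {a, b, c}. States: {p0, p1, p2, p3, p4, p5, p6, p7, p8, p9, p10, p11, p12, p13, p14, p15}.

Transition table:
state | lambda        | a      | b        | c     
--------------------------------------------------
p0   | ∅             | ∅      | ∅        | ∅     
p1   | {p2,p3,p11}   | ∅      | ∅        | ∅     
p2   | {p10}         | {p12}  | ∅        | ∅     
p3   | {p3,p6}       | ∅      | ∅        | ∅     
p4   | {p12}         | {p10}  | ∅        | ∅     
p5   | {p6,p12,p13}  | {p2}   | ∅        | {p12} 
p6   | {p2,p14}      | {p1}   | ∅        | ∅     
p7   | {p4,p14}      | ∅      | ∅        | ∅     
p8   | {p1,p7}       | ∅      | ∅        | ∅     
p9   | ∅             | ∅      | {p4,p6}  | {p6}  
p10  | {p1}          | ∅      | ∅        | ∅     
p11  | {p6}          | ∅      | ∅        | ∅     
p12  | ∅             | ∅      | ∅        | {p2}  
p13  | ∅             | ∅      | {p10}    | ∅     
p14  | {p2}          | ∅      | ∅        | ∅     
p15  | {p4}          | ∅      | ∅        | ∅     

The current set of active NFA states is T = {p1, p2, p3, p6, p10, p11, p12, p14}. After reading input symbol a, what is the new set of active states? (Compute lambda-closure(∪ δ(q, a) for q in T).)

{p1, p2, p3, p6, p10, p11, p12, p14}

p2 on a → {p12}.
p6 on a → {p1}.
No a-transition from p1, p3, p10, p11, p12, p14.
Union after reading a: {p1, p12}.
Now take the lambda-closure:
From p1 via lambda: add p2, p3, p11.
From p2 via lambda: add p10.
From p3 via lambda: add p6.
From p6 via lambda: add p14.
No new states can be added; the closed set is {p1, p2, p3, p6, p10, p11, p12, p14}.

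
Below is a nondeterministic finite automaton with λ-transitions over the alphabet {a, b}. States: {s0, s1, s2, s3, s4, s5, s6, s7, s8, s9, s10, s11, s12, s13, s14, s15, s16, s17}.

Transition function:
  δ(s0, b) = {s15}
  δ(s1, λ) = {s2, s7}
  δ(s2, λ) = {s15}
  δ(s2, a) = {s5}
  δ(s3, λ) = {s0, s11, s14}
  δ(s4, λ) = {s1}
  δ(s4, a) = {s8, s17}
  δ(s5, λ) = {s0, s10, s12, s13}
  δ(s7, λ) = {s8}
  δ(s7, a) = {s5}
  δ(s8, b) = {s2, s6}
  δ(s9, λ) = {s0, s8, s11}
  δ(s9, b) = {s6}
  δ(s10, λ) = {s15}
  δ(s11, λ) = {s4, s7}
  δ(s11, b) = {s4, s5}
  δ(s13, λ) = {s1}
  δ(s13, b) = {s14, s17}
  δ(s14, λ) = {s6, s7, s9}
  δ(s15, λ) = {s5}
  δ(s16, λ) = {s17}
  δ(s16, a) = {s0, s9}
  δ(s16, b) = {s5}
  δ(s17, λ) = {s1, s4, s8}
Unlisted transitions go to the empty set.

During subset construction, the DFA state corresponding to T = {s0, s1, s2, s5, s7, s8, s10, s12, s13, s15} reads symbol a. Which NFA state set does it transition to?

s2 on a → {s5}.
s7 on a → {s5}.
No a-transition from s0, s1, s5, s8, s10, s12, s13, s15.
Union after reading a: {s5}.
Now take the λ-closure:
From s5 via λ: add s0, s10, s12, s13.
From s10 via λ: add s15.
From s13 via λ: add s1.
From s1 via λ: add s2, s7.
From s7 via λ: add s8.
No new states can be added; the closed set is {s0, s1, s2, s5, s7, s8, s10, s12, s13, s15}.

{s0, s1, s2, s5, s7, s8, s10, s12, s13, s15}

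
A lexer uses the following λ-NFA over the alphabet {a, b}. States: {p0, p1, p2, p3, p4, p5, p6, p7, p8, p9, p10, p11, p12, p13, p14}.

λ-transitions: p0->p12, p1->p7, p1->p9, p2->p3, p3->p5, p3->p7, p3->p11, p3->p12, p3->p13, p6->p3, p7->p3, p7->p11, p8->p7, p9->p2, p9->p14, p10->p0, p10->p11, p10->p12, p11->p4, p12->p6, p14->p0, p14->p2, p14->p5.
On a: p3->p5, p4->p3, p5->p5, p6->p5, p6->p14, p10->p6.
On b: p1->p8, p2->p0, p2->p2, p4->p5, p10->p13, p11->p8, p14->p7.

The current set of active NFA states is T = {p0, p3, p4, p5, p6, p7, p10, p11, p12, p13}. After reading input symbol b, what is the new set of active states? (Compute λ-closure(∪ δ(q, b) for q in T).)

{p3, p4, p5, p6, p7, p8, p11, p12, p13}

p4 on b → {p5}.
p10 on b → {p13}.
p11 on b → {p8}.
No b-transition from p0, p3, p5, p6, p7, p12, p13.
Union after reading b: {p5, p8, p13}.
Now take the λ-closure:
From p8 via λ: add p7.
From p7 via λ: add p3, p11.
From p3 via λ: add p12.
From p11 via λ: add p4.
From p12 via λ: add p6.
No new states can be added; the closed set is {p3, p4, p5, p6, p7, p8, p11, p12, p13}.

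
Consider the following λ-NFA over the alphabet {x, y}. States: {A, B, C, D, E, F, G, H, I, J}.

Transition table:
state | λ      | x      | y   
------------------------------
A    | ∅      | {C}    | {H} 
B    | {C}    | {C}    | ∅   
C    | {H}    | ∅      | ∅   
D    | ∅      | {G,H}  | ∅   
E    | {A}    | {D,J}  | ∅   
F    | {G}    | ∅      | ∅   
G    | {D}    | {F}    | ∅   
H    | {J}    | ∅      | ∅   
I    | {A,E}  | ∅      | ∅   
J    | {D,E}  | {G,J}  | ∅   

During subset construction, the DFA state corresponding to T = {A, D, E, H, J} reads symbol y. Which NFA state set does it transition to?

{A, D, E, H, J}

A on y → {H}.
No y-transition from D, E, H, J.
Union after reading y: {H}.
Now take the λ-closure:
From H via λ: add J.
From J via λ: add D, E.
From E via λ: add A.
No new states can be added; the closed set is {A, D, E, H, J}.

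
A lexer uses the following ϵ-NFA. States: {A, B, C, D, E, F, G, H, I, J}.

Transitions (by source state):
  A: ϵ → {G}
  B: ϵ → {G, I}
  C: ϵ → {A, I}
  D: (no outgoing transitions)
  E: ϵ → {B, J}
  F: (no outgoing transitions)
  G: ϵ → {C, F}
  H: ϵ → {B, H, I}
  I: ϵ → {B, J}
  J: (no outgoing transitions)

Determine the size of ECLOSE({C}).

Start with {C}.
From C via ϵ: add A, I.
From A via ϵ: add G.
From I via ϵ: add B, J.
From G via ϵ: add F.
ϵ-closure = {A, B, C, F, G, I, J}, which has 7 states.

7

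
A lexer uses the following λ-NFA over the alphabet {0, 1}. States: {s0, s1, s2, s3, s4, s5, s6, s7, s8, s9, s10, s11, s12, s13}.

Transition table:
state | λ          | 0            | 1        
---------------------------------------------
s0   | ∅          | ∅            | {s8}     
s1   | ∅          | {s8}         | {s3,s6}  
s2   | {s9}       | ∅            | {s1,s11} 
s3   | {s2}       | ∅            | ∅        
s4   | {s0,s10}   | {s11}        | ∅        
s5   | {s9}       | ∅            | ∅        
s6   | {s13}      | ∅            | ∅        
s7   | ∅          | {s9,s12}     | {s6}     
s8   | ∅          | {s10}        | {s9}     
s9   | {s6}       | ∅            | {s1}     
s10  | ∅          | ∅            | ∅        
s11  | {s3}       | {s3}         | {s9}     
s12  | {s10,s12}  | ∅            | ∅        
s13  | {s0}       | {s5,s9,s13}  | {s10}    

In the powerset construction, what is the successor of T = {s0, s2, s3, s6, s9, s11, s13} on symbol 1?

{s0, s1, s2, s3, s6, s8, s9, s10, s11, s13}

s0 on 1 → {s8}.
s2 on 1 → {s1, s11}.
s9 on 1 → {s1}.
s11 on 1 → {s9}.
s13 on 1 → {s10}.
No 1-transition from s3, s6.
Union after reading 1: {s1, s8, s9, s10, s11}.
Now take the λ-closure:
From s9 via λ: add s6.
From s11 via λ: add s3.
From s3 via λ: add s2.
From s6 via λ: add s13.
From s13 via λ: add s0.
No new states can be added; the closed set is {s0, s1, s2, s3, s6, s8, s9, s10, s11, s13}.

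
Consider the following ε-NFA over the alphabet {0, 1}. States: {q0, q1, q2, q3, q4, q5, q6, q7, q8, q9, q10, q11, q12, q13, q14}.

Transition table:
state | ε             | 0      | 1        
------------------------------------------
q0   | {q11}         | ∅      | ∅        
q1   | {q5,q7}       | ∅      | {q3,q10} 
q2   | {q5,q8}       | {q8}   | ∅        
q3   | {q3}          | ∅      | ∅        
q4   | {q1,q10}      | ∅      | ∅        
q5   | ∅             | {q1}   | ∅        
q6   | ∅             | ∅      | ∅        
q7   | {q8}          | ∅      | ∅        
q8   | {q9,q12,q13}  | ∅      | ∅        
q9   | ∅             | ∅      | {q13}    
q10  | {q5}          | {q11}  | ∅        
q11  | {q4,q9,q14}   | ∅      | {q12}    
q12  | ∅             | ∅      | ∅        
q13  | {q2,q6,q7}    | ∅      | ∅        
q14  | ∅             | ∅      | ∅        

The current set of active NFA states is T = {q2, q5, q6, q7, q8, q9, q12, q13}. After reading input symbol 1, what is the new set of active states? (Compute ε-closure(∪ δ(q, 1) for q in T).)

q9 on 1 → {q13}.
No 1-transition from q2, q5, q6, q7, q8, q12, q13.
Union after reading 1: {q13}.
Now take the ε-closure:
From q13 via ε: add q2, q6, q7.
From q2 via ε: add q5, q8.
From q8 via ε: add q9, q12.
No new states can be added; the closed set is {q2, q5, q6, q7, q8, q9, q12, q13}.

{q2, q5, q6, q7, q8, q9, q12, q13}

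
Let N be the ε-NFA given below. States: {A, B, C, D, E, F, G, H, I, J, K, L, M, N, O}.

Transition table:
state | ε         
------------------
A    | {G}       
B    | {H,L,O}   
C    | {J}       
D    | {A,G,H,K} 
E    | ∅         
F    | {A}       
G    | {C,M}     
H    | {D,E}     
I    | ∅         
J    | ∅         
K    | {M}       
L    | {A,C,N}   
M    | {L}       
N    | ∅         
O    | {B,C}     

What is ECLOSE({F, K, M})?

{A, C, F, G, J, K, L, M, N}

Start with {F, K, M}.
From F via ε: add A.
From M via ε: add L.
From A via ε: add G.
From L via ε: add C, N.
From C via ε: add J.
No new states can be added; the closed set is {A, C, F, G, J, K, L, M, N}.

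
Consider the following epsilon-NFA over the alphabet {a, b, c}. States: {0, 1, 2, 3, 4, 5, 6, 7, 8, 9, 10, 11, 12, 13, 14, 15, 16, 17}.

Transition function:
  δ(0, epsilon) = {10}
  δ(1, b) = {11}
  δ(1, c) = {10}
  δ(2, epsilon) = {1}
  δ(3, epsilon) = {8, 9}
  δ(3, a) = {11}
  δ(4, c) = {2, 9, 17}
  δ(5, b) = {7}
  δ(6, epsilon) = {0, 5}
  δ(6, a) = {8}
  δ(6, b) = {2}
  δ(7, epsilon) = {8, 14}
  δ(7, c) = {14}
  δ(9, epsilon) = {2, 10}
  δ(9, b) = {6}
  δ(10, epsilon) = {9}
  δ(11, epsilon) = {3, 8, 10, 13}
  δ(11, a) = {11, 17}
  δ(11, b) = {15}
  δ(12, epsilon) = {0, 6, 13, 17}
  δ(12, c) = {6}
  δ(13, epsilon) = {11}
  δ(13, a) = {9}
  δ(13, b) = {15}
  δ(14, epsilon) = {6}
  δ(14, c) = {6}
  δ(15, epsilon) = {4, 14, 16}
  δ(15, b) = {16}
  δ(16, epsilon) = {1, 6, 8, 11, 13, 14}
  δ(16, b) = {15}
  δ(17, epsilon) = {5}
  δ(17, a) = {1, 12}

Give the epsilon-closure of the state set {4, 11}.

{1, 2, 3, 4, 8, 9, 10, 11, 13}

Start with {4, 11}.
From 11 via epsilon: add 3, 8, 10, 13.
From 3 via epsilon: add 9.
From 9 via epsilon: add 2.
From 2 via epsilon: add 1.
No new states can be added; the closed set is {1, 2, 3, 4, 8, 9, 10, 11, 13}.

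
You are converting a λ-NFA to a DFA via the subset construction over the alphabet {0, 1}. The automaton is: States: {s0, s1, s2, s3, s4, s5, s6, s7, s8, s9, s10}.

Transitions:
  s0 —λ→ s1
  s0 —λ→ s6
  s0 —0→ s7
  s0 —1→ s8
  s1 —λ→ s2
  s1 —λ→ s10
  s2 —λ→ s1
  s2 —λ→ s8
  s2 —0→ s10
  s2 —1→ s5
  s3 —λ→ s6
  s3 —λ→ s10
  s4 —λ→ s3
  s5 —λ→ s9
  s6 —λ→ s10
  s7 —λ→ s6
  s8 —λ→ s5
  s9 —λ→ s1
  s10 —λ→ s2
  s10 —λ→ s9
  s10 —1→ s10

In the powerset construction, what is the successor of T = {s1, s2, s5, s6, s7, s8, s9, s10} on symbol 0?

{s1, s2, s5, s8, s9, s10}

s2 on 0 → {s10}.
No 0-transition from s1, s5, s6, s7, s8, s9, s10.
Union after reading 0: {s10}.
Now take the λ-closure:
From s10 via λ: add s2, s9.
From s2 via λ: add s1, s8.
From s8 via λ: add s5.
No new states can be added; the closed set is {s1, s2, s5, s8, s9, s10}.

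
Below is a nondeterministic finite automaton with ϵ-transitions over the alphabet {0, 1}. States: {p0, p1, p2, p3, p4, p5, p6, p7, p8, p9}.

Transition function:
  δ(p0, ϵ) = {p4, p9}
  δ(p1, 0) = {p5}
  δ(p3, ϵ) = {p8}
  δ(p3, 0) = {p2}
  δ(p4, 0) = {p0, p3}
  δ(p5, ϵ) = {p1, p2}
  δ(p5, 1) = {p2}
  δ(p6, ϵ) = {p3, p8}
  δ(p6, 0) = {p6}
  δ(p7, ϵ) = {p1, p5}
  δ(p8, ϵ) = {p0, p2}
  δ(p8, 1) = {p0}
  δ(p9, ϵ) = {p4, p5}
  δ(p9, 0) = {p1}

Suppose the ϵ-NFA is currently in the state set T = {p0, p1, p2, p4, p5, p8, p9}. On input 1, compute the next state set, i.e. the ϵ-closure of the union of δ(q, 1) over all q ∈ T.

{p0, p1, p2, p4, p5, p9}

p5 on 1 → {p2}.
p8 on 1 → {p0}.
No 1-transition from p0, p1, p2, p4, p9.
Union after reading 1: {p0, p2}.
Now take the ϵ-closure:
From p0 via ϵ: add p4, p9.
From p9 via ϵ: add p5.
From p5 via ϵ: add p1.
No new states can be added; the closed set is {p0, p1, p2, p4, p5, p9}.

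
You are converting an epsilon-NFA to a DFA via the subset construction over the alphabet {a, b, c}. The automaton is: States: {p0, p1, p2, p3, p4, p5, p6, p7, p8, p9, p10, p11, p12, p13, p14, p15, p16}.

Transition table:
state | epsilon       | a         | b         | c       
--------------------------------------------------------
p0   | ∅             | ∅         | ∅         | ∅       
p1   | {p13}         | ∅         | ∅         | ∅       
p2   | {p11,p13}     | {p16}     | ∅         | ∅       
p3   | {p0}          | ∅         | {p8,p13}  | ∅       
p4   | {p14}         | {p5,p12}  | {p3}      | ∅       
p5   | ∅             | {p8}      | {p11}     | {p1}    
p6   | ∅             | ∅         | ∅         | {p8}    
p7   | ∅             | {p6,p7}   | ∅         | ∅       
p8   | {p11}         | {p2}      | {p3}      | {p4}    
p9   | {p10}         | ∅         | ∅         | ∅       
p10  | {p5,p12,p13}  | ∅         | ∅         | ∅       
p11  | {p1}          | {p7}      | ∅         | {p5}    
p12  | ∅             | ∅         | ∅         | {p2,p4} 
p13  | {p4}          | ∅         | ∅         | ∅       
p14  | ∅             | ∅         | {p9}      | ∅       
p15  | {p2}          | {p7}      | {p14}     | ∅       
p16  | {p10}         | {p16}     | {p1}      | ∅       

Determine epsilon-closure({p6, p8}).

{p1, p4, p6, p8, p11, p13, p14}

Start with {p6, p8}.
From p8 via epsilon: add p11.
From p11 via epsilon: add p1.
From p1 via epsilon: add p13.
From p13 via epsilon: add p4.
From p4 via epsilon: add p14.
No new states can be added; the closed set is {p1, p4, p6, p8, p11, p13, p14}.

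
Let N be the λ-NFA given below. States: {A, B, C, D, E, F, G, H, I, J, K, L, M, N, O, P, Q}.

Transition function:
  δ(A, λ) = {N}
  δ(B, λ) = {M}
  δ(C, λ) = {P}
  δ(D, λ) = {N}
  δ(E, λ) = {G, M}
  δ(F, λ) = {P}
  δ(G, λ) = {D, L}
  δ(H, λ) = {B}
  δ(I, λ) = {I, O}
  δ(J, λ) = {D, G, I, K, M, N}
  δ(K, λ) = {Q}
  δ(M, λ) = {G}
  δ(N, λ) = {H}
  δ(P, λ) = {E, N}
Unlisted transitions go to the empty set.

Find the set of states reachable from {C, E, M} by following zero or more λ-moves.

{B, C, D, E, G, H, L, M, N, P}

Start with {C, E, M}.
From C via λ: add P.
From E via λ: add G.
From G via λ: add D, L.
From P via λ: add N.
From N via λ: add H.
From H via λ: add B.
No new states can be added; the closed set is {B, C, D, E, G, H, L, M, N, P}.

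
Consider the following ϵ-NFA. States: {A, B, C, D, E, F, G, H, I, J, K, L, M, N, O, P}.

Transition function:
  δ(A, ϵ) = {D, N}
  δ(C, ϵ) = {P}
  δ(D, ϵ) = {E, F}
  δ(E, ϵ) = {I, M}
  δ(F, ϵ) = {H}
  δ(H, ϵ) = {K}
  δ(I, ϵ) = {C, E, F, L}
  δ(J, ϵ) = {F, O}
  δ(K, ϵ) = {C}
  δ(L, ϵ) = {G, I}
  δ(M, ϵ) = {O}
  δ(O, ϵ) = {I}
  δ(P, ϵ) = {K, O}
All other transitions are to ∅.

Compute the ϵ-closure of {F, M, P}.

Start with {F, M, P}.
From F via ϵ: add H.
From M via ϵ: add O.
From P via ϵ: add K.
From K via ϵ: add C.
From O via ϵ: add I.
From I via ϵ: add E, L.
From L via ϵ: add G.
No new states can be added; the closed set is {C, E, F, G, H, I, K, L, M, O, P}.

{C, E, F, G, H, I, K, L, M, O, P}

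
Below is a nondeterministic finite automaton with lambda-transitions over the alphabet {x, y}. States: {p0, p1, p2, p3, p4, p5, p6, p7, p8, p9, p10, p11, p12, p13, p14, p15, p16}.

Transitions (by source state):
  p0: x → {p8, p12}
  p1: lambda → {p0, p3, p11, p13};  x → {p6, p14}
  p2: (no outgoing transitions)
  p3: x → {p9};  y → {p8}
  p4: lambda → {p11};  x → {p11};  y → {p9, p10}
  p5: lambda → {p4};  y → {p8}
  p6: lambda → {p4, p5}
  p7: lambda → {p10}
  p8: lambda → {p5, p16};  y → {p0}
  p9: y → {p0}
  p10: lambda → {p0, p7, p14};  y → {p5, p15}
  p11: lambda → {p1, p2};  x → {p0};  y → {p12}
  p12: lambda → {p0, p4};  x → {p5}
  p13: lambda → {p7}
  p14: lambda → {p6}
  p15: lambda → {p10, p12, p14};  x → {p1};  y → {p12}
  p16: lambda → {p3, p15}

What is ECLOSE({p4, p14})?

Start with {p4, p14}.
From p4 via lambda: add p11.
From p14 via lambda: add p6.
From p6 via lambda: add p5.
From p11 via lambda: add p1, p2.
From p1 via lambda: add p0, p3, p13.
From p13 via lambda: add p7.
From p7 via lambda: add p10.
No new states can be added; the closed set is {p0, p1, p2, p3, p4, p5, p6, p7, p10, p11, p13, p14}.

{p0, p1, p2, p3, p4, p5, p6, p7, p10, p11, p13, p14}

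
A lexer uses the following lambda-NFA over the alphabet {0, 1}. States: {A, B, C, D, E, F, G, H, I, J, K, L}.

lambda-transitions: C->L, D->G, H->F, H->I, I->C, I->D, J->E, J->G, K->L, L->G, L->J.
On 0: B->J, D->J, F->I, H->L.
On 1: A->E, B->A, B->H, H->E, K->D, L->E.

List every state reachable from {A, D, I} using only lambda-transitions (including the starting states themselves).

Start with {A, D, I}.
From D via lambda: add G.
From I via lambda: add C.
From C via lambda: add L.
From L via lambda: add J.
From J via lambda: add E.
No new states can be added; the closed set is {A, C, D, E, G, I, J, L}.

{A, C, D, E, G, I, J, L}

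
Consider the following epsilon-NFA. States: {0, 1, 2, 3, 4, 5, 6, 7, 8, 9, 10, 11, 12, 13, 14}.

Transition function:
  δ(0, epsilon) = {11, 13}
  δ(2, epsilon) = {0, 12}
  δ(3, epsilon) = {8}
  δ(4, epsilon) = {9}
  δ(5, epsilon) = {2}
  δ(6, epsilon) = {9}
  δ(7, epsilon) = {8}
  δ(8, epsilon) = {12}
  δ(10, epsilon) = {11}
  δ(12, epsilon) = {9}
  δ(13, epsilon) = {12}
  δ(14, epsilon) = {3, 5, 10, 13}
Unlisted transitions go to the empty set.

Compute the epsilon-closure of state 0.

{0, 9, 11, 12, 13}

Start with {0}.
From 0 via epsilon: add 11, 13.
From 13 via epsilon: add 12.
From 12 via epsilon: add 9.
No new states can be added; the closed set is {0, 9, 11, 12, 13}.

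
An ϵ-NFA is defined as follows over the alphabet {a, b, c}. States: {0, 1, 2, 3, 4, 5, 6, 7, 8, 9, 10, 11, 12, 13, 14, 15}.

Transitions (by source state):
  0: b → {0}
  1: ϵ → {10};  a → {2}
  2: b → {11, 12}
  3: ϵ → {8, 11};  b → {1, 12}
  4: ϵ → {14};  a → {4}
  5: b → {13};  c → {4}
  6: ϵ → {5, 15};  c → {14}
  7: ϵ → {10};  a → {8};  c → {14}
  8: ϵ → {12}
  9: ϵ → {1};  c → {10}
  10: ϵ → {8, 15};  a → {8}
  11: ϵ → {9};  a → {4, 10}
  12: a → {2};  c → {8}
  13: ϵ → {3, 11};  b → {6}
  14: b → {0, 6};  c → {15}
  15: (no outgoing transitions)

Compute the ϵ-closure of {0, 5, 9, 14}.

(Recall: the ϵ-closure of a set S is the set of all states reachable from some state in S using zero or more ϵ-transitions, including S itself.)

Start with {0, 5, 9, 14}.
From 9 via ϵ: add 1.
From 1 via ϵ: add 10.
From 10 via ϵ: add 8, 15.
From 8 via ϵ: add 12.
No new states can be added; the closed set is {0, 1, 5, 8, 9, 10, 12, 14, 15}.

{0, 1, 5, 8, 9, 10, 12, 14, 15}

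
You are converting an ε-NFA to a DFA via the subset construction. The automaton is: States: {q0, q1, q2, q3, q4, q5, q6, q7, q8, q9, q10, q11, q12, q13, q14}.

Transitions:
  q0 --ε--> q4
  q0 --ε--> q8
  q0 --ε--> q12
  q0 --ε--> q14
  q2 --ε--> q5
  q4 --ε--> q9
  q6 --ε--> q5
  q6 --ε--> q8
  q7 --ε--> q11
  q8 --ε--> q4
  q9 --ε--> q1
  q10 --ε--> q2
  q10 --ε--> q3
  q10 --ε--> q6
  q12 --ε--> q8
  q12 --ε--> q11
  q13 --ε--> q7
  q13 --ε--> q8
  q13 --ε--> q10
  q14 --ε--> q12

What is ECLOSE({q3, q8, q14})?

Start with {q3, q8, q14}.
From q8 via ε: add q4.
From q14 via ε: add q12.
From q4 via ε: add q9.
From q12 via ε: add q11.
From q9 via ε: add q1.
No new states can be added; the closed set is {q1, q3, q4, q8, q9, q11, q12, q14}.

{q1, q3, q4, q8, q9, q11, q12, q14}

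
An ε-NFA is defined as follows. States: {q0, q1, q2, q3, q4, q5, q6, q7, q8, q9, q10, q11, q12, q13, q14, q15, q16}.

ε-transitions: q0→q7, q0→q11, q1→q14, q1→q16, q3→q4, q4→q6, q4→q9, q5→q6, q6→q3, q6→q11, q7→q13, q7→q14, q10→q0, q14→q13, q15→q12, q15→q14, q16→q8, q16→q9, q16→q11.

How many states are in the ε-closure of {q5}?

6

Start with {q5}.
From q5 via ε: add q6.
From q6 via ε: add q3, q11.
From q3 via ε: add q4.
From q4 via ε: add q9.
ε-closure = {q3, q4, q5, q6, q9, q11}, which has 6 states.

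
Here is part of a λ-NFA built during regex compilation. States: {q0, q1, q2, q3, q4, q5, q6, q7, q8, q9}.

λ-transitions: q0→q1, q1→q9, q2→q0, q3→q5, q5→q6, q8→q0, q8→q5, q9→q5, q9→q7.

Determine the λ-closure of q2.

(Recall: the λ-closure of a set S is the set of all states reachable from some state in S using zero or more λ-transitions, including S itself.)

{q0, q1, q2, q5, q6, q7, q9}

Start with {q2}.
From q2 via λ: add q0.
From q0 via λ: add q1.
From q1 via λ: add q9.
From q9 via λ: add q5, q7.
From q5 via λ: add q6.
No new states can be added; the closed set is {q0, q1, q2, q5, q6, q7, q9}.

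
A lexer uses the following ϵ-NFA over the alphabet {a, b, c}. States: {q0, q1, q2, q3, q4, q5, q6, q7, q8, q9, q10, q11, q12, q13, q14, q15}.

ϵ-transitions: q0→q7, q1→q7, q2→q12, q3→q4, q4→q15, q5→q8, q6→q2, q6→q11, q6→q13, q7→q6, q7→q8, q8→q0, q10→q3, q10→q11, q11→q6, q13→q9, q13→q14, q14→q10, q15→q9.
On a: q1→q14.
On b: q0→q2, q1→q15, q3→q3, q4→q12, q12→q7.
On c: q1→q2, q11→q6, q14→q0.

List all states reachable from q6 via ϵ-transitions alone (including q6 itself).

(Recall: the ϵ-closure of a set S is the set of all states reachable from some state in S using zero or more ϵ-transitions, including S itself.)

Start with {q6}.
From q6 via ϵ: add q2, q11, q13.
From q2 via ϵ: add q12.
From q13 via ϵ: add q9, q14.
From q14 via ϵ: add q10.
From q10 via ϵ: add q3.
From q3 via ϵ: add q4.
From q4 via ϵ: add q15.
No new states can be added; the closed set is {q2, q3, q4, q6, q9, q10, q11, q12, q13, q14, q15}.

{q2, q3, q4, q6, q9, q10, q11, q12, q13, q14, q15}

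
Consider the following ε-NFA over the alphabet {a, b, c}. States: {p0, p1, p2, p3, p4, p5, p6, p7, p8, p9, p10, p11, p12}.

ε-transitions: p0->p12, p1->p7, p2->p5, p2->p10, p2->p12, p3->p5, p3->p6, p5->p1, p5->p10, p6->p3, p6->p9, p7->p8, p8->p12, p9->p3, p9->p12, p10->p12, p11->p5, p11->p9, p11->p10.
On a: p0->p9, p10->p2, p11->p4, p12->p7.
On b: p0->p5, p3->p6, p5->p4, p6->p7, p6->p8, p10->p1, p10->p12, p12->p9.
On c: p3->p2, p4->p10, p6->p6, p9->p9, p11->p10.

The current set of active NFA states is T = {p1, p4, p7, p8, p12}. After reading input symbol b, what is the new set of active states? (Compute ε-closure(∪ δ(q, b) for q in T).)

{p1, p3, p5, p6, p7, p8, p9, p10, p12}

p12 on b → {p9}.
No b-transition from p1, p4, p7, p8.
Union after reading b: {p9}.
Now take the ε-closure:
From p9 via ε: add p3, p12.
From p3 via ε: add p5, p6.
From p5 via ε: add p1, p10.
From p1 via ε: add p7.
From p7 via ε: add p8.
No new states can be added; the closed set is {p1, p3, p5, p6, p7, p8, p9, p10, p12}.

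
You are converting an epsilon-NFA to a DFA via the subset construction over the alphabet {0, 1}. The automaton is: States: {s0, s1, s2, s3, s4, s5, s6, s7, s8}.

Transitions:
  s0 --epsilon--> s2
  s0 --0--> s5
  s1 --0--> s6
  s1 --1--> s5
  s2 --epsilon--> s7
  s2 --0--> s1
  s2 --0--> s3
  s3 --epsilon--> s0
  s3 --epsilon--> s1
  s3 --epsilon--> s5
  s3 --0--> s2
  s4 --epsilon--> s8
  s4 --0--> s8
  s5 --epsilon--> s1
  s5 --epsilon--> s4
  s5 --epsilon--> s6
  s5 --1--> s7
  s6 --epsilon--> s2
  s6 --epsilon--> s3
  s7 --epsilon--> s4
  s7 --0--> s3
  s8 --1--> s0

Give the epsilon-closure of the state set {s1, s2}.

{s1, s2, s4, s7, s8}

Start with {s1, s2}.
From s2 via epsilon: add s7.
From s7 via epsilon: add s4.
From s4 via epsilon: add s8.
No new states can be added; the closed set is {s1, s2, s4, s7, s8}.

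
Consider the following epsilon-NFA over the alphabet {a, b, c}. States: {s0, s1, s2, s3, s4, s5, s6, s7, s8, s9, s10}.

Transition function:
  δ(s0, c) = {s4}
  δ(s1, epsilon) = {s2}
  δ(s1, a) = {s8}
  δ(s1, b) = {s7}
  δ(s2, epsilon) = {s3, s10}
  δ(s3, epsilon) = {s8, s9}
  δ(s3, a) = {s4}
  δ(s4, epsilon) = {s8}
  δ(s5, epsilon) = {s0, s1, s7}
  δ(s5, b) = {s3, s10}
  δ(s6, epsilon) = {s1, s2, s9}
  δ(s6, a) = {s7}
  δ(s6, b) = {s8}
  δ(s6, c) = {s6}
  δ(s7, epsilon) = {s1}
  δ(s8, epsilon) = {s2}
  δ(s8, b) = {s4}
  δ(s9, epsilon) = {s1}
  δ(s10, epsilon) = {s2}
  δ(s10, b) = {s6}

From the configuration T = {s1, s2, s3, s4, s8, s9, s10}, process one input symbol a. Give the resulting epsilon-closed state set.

s1 on a → {s8}.
s3 on a → {s4}.
No a-transition from s2, s4, s8, s9, s10.
Union after reading a: {s4, s8}.
Now take the epsilon-closure:
From s8 via epsilon: add s2.
From s2 via epsilon: add s3, s10.
From s3 via epsilon: add s9.
From s9 via epsilon: add s1.
No new states can be added; the closed set is {s1, s2, s3, s4, s8, s9, s10}.

{s1, s2, s3, s4, s8, s9, s10}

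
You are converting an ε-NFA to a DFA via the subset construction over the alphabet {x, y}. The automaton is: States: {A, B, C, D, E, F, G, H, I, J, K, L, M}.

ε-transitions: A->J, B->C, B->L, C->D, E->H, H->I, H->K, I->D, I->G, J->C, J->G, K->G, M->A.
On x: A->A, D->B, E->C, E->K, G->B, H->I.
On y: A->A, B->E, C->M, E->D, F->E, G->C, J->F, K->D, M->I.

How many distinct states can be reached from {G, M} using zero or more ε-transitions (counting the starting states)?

6

Start with {G, M}.
From M via ε: add A.
From A via ε: add J.
From J via ε: add C.
From C via ε: add D.
ε-closure = {A, C, D, G, J, M}, which has 6 states.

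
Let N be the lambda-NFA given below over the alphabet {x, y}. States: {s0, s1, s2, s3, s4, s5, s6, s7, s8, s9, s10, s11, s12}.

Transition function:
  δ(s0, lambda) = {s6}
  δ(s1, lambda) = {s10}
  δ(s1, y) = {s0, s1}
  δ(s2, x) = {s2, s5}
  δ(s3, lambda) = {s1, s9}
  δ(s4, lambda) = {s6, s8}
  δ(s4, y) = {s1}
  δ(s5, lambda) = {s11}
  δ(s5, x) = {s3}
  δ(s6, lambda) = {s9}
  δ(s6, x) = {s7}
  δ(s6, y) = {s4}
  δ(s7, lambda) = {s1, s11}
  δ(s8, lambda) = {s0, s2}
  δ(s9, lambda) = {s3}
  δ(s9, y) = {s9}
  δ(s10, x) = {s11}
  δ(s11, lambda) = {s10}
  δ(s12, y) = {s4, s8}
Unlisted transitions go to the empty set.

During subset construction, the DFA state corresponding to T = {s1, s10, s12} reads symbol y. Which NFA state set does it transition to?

s1 on y → {s0, s1}.
s12 on y → {s4, s8}.
No y-transition from s10.
Union after reading y: {s0, s1, s4, s8}.
Now take the lambda-closure:
From s0 via lambda: add s6.
From s1 via lambda: add s10.
From s8 via lambda: add s2.
From s6 via lambda: add s9.
From s9 via lambda: add s3.
No new states can be added; the closed set is {s0, s1, s2, s3, s4, s6, s8, s9, s10}.

{s0, s1, s2, s3, s4, s6, s8, s9, s10}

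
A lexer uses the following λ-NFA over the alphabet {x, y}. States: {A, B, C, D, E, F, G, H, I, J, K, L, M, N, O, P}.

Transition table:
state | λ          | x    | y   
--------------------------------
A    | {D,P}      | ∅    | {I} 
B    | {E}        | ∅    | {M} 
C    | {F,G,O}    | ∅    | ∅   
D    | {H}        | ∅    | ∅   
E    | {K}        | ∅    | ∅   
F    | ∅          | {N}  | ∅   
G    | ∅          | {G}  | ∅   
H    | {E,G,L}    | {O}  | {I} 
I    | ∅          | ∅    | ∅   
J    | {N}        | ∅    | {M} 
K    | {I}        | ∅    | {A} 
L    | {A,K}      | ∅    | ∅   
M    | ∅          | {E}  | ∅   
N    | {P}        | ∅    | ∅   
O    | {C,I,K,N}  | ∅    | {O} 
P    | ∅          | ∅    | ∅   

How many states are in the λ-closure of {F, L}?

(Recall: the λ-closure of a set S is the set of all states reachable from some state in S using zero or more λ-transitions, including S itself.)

Start with {F, L}.
From L via λ: add A, K.
From A via λ: add D, P.
From K via λ: add I.
From D via λ: add H.
From H via λ: add E, G.
λ-closure = {A, D, E, F, G, H, I, K, L, P}, which has 10 states.

10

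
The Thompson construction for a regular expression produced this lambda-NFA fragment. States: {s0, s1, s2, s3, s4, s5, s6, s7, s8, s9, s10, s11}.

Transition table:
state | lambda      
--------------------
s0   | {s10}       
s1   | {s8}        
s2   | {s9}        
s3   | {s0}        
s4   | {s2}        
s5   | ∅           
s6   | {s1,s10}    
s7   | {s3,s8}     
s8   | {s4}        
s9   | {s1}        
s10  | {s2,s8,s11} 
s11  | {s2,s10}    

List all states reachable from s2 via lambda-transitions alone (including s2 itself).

{s1, s2, s4, s8, s9}

Start with {s2}.
From s2 via lambda: add s9.
From s9 via lambda: add s1.
From s1 via lambda: add s8.
From s8 via lambda: add s4.
No new states can be added; the closed set is {s1, s2, s4, s8, s9}.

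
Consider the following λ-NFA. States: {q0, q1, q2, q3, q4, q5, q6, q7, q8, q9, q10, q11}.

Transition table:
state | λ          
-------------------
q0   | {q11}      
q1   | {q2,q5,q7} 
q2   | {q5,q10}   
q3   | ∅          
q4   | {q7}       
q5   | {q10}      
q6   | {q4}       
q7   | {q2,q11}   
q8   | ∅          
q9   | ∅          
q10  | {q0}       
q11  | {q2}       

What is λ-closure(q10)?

{q0, q2, q5, q10, q11}

Start with {q10}.
From q10 via λ: add q0.
From q0 via λ: add q11.
From q11 via λ: add q2.
From q2 via λ: add q5.
No new states can be added; the closed set is {q0, q2, q5, q10, q11}.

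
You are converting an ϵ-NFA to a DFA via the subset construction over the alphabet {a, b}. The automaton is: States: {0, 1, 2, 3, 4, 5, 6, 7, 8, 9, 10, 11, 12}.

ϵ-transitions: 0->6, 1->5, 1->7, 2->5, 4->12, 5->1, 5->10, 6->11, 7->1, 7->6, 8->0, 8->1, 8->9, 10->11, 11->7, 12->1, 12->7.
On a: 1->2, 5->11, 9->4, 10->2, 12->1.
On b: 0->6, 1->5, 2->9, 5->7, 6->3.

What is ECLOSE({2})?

{1, 2, 5, 6, 7, 10, 11}

Start with {2}.
From 2 via ϵ: add 5.
From 5 via ϵ: add 1, 10.
From 1 via ϵ: add 7.
From 10 via ϵ: add 11.
From 7 via ϵ: add 6.
No new states can be added; the closed set is {1, 2, 5, 6, 7, 10, 11}.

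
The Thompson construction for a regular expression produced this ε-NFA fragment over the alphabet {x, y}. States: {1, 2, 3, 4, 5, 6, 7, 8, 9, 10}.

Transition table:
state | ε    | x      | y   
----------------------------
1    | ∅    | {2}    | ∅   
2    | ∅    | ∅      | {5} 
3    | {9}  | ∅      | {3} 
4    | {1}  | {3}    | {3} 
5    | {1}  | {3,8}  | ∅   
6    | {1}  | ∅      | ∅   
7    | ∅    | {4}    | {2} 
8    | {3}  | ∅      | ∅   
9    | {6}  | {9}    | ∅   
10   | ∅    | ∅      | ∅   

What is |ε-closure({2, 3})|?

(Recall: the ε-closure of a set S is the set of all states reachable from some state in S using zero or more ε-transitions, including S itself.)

5

Start with {2, 3}.
From 3 via ε: add 9.
From 9 via ε: add 6.
From 6 via ε: add 1.
ε-closure = {1, 2, 3, 6, 9}, which has 5 states.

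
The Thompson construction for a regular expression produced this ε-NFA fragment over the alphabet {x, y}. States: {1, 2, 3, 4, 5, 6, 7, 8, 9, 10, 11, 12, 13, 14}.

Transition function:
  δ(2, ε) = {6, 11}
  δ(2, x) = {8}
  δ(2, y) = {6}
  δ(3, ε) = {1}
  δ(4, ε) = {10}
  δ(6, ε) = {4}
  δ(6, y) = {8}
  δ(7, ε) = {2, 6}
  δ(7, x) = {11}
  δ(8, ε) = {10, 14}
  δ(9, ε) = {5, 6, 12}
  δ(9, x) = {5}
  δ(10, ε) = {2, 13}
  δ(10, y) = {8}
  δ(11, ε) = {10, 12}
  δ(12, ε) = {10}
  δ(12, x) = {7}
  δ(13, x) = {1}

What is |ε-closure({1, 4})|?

8

Start with {1, 4}.
From 4 via ε: add 10.
From 10 via ε: add 2, 13.
From 2 via ε: add 6, 11.
From 11 via ε: add 12.
ε-closure = {1, 2, 4, 6, 10, 11, 12, 13}, which has 8 states.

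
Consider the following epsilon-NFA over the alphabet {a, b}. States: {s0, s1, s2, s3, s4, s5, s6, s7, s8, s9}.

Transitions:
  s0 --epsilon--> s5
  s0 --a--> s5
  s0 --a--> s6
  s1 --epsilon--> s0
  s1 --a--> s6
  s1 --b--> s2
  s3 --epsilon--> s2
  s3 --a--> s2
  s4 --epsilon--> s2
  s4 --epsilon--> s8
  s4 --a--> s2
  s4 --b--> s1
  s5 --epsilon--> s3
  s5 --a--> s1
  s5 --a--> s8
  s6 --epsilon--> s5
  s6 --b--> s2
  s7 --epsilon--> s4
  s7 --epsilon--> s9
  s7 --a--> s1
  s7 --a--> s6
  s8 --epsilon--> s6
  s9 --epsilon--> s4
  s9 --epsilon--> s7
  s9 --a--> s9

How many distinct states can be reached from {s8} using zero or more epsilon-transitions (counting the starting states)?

Start with {s8}.
From s8 via epsilon: add s6.
From s6 via epsilon: add s5.
From s5 via epsilon: add s3.
From s3 via epsilon: add s2.
epsilon-closure = {s2, s3, s5, s6, s8}, which has 5 states.

5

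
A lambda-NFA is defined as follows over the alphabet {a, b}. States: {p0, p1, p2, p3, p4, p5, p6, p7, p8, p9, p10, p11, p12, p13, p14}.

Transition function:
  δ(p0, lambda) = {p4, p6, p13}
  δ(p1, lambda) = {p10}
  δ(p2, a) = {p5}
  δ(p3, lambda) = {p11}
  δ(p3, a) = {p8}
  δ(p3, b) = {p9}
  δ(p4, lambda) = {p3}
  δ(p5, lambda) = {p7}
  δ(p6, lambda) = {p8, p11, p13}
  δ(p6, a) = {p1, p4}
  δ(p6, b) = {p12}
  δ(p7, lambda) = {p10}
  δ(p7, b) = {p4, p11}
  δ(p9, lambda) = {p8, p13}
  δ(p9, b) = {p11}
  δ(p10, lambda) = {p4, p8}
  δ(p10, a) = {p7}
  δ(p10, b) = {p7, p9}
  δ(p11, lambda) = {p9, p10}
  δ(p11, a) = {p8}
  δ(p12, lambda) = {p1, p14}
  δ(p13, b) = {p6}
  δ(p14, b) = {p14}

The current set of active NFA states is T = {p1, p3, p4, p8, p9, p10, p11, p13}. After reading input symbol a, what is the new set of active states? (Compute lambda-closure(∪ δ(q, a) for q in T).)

{p3, p4, p7, p8, p9, p10, p11, p13}

p3 on a → {p8}.
p10 on a → {p7}.
p11 on a → {p8}.
No a-transition from p1, p4, p8, p9, p13.
Union after reading a: {p7, p8}.
Now take the lambda-closure:
From p7 via lambda: add p10.
From p10 via lambda: add p4.
From p4 via lambda: add p3.
From p3 via lambda: add p11.
From p11 via lambda: add p9.
From p9 via lambda: add p13.
No new states can be added; the closed set is {p3, p4, p7, p8, p9, p10, p11, p13}.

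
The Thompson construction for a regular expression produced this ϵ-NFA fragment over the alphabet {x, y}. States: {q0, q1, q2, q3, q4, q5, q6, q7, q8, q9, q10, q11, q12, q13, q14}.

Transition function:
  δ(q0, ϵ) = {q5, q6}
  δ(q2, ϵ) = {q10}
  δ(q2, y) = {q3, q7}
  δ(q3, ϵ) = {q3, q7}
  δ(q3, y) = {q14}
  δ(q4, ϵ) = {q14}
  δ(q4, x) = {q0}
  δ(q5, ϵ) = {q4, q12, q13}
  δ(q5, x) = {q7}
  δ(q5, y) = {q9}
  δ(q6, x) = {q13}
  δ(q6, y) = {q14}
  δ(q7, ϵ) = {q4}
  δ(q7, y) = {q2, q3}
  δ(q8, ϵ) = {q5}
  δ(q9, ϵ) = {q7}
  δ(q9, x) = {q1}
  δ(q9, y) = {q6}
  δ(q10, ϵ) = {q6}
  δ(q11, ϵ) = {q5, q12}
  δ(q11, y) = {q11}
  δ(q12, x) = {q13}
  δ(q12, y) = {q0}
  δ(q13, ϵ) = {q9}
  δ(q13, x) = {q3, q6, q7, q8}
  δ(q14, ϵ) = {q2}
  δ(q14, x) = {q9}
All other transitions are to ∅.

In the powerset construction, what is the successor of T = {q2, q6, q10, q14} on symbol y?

q2 on y → {q3, q7}.
q6 on y → {q14}.
No y-transition from q10, q14.
Union after reading y: {q3, q7, q14}.
Now take the ϵ-closure:
From q7 via ϵ: add q4.
From q14 via ϵ: add q2.
From q2 via ϵ: add q10.
From q10 via ϵ: add q6.
No new states can be added; the closed set is {q2, q3, q4, q6, q7, q10, q14}.

{q2, q3, q4, q6, q7, q10, q14}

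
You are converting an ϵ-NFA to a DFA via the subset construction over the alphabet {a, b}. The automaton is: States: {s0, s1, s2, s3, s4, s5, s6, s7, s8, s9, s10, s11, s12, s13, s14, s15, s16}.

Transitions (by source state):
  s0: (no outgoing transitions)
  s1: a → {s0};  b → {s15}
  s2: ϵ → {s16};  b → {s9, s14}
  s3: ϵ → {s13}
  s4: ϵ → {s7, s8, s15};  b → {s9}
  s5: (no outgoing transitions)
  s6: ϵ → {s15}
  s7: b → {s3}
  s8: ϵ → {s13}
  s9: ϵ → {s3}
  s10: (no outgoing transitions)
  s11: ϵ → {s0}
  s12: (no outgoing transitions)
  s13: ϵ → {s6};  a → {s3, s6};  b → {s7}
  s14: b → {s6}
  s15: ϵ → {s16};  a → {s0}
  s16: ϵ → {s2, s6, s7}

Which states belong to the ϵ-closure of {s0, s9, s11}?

Start with {s0, s9, s11}.
From s9 via ϵ: add s3.
From s3 via ϵ: add s13.
From s13 via ϵ: add s6.
From s6 via ϵ: add s15.
From s15 via ϵ: add s16.
From s16 via ϵ: add s2, s7.
No new states can be added; the closed set is {s0, s2, s3, s6, s7, s9, s11, s13, s15, s16}.

{s0, s2, s3, s6, s7, s9, s11, s13, s15, s16}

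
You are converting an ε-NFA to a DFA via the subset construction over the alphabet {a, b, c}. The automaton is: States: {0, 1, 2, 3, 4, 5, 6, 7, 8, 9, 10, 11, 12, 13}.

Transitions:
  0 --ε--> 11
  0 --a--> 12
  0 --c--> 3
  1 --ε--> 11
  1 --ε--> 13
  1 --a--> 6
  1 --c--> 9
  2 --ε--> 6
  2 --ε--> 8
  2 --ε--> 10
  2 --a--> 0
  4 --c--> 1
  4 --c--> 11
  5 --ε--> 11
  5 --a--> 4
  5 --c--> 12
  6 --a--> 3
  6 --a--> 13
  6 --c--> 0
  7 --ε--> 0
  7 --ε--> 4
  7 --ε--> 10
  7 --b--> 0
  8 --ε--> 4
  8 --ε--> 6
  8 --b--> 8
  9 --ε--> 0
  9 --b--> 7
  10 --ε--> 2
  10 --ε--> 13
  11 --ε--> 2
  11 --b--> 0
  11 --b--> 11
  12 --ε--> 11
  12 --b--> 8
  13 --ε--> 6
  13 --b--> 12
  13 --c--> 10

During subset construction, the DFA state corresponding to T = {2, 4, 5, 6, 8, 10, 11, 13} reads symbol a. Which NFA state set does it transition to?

2 on a → {0}.
5 on a → {4}.
6 on a → {3, 13}.
No a-transition from 4, 8, 10, 11, 13.
Union after reading a: {0, 3, 4, 13}.
Now take the ε-closure:
From 0 via ε: add 11.
From 13 via ε: add 6.
From 11 via ε: add 2.
From 2 via ε: add 8, 10.
No new states can be added; the closed set is {0, 2, 3, 4, 6, 8, 10, 11, 13}.

{0, 2, 3, 4, 6, 8, 10, 11, 13}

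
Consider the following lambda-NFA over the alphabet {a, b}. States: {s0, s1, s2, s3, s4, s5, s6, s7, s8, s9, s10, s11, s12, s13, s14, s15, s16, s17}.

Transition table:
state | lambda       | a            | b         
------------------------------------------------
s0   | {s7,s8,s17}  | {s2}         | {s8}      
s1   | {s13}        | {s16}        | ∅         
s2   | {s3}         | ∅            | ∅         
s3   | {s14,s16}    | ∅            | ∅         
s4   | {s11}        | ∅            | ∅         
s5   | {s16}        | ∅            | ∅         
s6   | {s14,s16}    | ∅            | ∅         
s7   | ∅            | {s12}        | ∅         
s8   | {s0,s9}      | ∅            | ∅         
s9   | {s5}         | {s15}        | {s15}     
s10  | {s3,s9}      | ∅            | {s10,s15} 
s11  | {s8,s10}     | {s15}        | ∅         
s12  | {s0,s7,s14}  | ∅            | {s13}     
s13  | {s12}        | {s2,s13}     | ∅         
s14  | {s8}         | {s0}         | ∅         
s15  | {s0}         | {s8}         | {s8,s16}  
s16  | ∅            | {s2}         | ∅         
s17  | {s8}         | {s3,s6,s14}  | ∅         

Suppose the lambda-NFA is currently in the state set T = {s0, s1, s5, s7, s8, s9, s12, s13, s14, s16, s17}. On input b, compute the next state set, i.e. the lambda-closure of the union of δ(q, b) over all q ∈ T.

{s0, s5, s7, s8, s9, s12, s13, s14, s15, s16, s17}

s0 on b → {s8}.
s9 on b → {s15}.
s12 on b → {s13}.
No b-transition from s1, s5, s7, s8, s13, s14, s16, s17.
Union after reading b: {s8, s13, s15}.
Now take the lambda-closure:
From s8 via lambda: add s0, s9.
From s13 via lambda: add s12.
From s0 via lambda: add s7, s17.
From s9 via lambda: add s5.
From s12 via lambda: add s14.
From s5 via lambda: add s16.
No new states can be added; the closed set is {s0, s5, s7, s8, s9, s12, s13, s14, s15, s16, s17}.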